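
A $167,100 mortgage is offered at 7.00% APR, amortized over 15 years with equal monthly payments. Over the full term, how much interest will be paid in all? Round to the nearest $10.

Monthly rate = 7%/12 = 0.0058333; payment = 167,100 × 0.0058333 / (1 − (1+0.0058333)^−180) = $1,501.94.
Total paid = 180 × $1,501.94 = $270,349.20; interest = $270,349.20 − $167,100 = $103,249.20.

$103,250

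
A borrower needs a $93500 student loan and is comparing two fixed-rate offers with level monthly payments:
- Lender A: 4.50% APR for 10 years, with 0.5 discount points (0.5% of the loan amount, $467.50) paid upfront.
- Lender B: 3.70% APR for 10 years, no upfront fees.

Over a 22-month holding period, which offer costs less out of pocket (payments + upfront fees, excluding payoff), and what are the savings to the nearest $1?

Lender B by $1,252

Lender A: monthly rate = 4.5%/12 = 0.0037500; payment = 93,500 × 0.0037500 / (1 − (1+0.0037500)^−120) = $969.02.
Lender B: at 3.70% the monthly rate is 0.0030833, so the payment is 93,500 × 0.0030833 / (1 − 1.0030833^−120) = $933.37.
Over 22 months: Lender A costs 22 × $969.02 + $467.50 = $21,785.94; Lender B costs 22 × $933.37 = $20,534.14.
Lender B is cheaper by $21,785.94 − $20,534.14 = $1,251.80.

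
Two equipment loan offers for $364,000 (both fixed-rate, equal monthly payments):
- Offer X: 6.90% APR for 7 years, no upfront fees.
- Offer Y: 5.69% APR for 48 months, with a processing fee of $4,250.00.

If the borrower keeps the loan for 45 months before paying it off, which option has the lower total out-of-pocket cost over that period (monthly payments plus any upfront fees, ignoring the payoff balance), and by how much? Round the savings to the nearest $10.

Offer X: at 6.90% the monthly rate is 0.0057500, so the payment is 364,000 × 0.0057500 / (1 − 1.0057500^−84) = $5,475.96.
Offer Y: at 5.69% the monthly rate is 0.0047417, so the payment is 364,000 × 0.0047417 / (1 − 1.0047417^−48) = $8,496.91.
Over 45 months: Offer X costs 45 × $5,475.96 = $246,418.20; Offer Y costs 45 × $8,496.91 + $4,250.00 = $386,610.95.
Offer X is cheaper by $386,610.95 − $246,418.20 = $140,192.75.

Offer X by $140,190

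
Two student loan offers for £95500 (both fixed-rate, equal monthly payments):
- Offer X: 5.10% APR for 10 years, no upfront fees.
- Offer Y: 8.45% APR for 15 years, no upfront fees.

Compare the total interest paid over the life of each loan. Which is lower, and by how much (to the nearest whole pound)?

Offer X by £46,661

Offer X: at 5.10% the monthly rate is 0.0042500, so the payment is 95,500 × 0.0042500 / (1 − 1.0042500^−120) = £1,017.60.
Total interest on Offer X = 120 × £1,017.60 − £95,500 = £26,612.00.
Offer Y: at 8.45% the monthly rate is 0.0070417, so the payment is 95,500 × 0.0070417 / (1 − 1.0070417^−180) = £937.63.
Total interest on Offer Y = 180 × £937.63 − £95,500 = £73,273.40.
Offer X is lower by £46,661.40.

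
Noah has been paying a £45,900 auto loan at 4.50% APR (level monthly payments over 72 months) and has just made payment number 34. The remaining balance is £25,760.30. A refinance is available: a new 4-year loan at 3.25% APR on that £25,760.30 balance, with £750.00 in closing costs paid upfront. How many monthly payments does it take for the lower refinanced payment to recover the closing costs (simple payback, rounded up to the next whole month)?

5 months

Current payment = 45,900 × 4.5%/12 / (1 − (1+0.0037500)^−72) = £728.62.
Refinanced payment = 25,760.30 × 0.0027083 / (1 − (1+0.0027083)^−48) = £573.04.
Monthly savings = £728.62 − £573.04 = £155.58.
Break-even = £750.00 / £155.58 = 4.82 → 5 months.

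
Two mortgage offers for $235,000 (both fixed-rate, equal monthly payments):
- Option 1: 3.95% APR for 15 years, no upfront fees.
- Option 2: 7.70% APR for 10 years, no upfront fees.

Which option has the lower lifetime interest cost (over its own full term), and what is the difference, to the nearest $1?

Option 1 by $25,861

Option 1: monthly rate = 3.95%/12 = 0.0032917; payment = 235,000 × 0.0032917 / (1 − (1+0.0032917)^−180) = $1,732.38.
Total interest on Option 1 = 180 × $1,732.38 − $235,000 = $76,828.40.
Option 2: monthly rate = 7.7%/12 = 0.0064167; payment = 235,000 × 0.0064167 / (1 − (1+0.0064167)^−120) = $2,814.08.
Total interest on Option 2 = 120 × $2,814.08 − $235,000 = $102,689.60.
Option 1 is lower by $25,861.20.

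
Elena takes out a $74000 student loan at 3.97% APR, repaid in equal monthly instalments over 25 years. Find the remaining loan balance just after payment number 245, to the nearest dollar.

$19,551

With monthly rate i = 3.97%/12 = 0.0033083, the balance after k of n payments is P · [(1+i)^n − (1+i)^k] / [(1+i)^n − 1].
(1+0.0033083)^300 = 2.69355492 and (1+0.0033083)^245 = 2.24611902, so the balance is 74,000 × (2.69355492 − 2.24611902) / (2.69355492 − 1) = $19,550.74.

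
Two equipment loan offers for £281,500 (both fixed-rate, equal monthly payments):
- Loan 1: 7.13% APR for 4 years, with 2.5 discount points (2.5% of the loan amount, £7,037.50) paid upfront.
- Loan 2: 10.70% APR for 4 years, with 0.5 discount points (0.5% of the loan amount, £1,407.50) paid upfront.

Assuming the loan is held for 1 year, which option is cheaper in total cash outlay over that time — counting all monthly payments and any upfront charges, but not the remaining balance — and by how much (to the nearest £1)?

Loan 1: at 7.13% the monthly rate is 0.0059417, so the payment is 281,500 × 0.0059417 / (1 − 1.0059417^−48) = £6,757.86.
Loan 2: at 10.70% the monthly rate is 0.0089167, so the payment is 281,500 × 0.0089167 / (1 − 1.0089167^−48) = £7,234.57.
Over 12 months: Loan 1 costs 12 × £6,757.86 + £7,037.50 = £88,131.82; Loan 2 costs 12 × £7,234.57 + £1,407.50 = £88,222.34.
Loan 1 is cheaper by £88,222.34 − £88,131.82 = £90.52.

Loan 1 by £91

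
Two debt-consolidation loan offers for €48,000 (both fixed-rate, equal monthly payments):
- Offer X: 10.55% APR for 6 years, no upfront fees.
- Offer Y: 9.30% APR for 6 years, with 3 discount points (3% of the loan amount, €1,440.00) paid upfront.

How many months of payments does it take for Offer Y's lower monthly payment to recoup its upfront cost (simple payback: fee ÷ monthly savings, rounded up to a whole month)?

48 months

Offer X: at 10.55% the monthly rate is 0.0087917, so the payment is 48,000 × 0.0087917 / (1 − 1.0087917^−72) = €902.61.
Offer Y: at 9.30% the monthly rate is 0.0077500, so the payment is 48,000 × 0.0077500 / (1 − 1.0077500^−72) = €872.39.
Monthly savings = €902.61 − €872.39 = €30.22.
Break-even = €1,440.00 / €30.22 = 47.65 → 48 months.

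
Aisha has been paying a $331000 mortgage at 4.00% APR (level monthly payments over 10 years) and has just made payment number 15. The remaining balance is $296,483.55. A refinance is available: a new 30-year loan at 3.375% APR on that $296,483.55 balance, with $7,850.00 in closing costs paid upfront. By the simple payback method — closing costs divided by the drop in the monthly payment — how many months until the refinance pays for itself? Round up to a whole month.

4 months

Current payment = 331,000 × 4%/12 / (1 − (1+0.0033333)^−120) = $3,351.21.
Refinanced payment = 296,483.55 × 0.0028125 / (1 − (1+0.0028125)^−360) = $1,310.74.
Monthly savings = $3,351.21 − $1,310.74 = $2,040.47.
Break-even = $7,850.00 / $2,040.47 = 3.85 → 4 months.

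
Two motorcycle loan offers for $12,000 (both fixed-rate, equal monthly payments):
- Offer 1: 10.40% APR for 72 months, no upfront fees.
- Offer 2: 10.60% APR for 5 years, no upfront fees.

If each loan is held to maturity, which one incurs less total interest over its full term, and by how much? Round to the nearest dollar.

Offer 2 by $670

Offer 1: monthly rate = 10.4%/12 = 0.0086667; payment = 12,000 × 0.0086667 / (1 − (1+0.0086667)^−72) = $224.74.
Total interest on Offer 1 = 72 × $224.74 − $12,000 = $4,181.28.
Offer 2: monthly rate = 10.6%/12 = 0.0088333; payment = 12,000 × 0.0088333 / (1 − (1+0.0088333)^−60) = $258.52.
Total interest on Offer 2 = 60 × $258.52 − $12,000 = $3,511.20.
Offer 2 is lower by $670.08.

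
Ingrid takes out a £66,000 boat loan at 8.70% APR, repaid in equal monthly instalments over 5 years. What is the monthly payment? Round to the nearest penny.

Monthly rate = 8.7%/12 = 0.0072500; payment = 66,000 × 0.0072500 / (1 − (1+0.0072500)^−60) = £1,360.46.

£1,360.46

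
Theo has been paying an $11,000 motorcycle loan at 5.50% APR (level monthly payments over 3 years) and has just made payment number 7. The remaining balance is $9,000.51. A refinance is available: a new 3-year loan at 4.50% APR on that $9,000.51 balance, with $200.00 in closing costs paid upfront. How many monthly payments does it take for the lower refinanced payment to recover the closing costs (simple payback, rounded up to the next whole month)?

4 months

Current payment = 11,000 × 5.5%/12 / (1 − (1+0.0045833)^−36) = $332.15.
Refinanced payment = 9,000.51 × 0.0037500 / (1 − (1+0.0037500)^−36) = $267.74.
Monthly savings = $332.15 − $267.74 = $64.41.
Break-even = $200.00 / $64.41 = 3.11 → 4 months.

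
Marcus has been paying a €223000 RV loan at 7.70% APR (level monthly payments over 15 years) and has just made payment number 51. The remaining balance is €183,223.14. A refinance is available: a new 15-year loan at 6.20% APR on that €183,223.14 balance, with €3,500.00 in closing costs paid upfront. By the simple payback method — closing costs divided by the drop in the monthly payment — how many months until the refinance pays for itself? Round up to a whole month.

7 months

Current payment = 223,000 × 7.7%/12 / (1 − (1+0.0064167)^−180) = €2,092.66.
Refinanced payment = 183,223.14 × 0.0051667 / (1 − (1+0.0051667)^−180) = €1,566.01.
Monthly savings = €2,092.66 − €1,566.01 = €526.65.
Break-even = €3,500.00 / €526.65 = 6.65 → 7 months.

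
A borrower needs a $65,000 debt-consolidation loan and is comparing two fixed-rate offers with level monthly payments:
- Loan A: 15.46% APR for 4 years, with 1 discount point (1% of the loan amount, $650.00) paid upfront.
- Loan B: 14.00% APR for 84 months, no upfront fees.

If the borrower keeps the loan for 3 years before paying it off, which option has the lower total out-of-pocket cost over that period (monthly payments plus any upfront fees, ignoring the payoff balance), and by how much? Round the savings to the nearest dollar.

Loan B by $22,469

Loan A: at 15.46% the monthly rate is 0.0128833, so the payment is 65,000 × 0.0128833 / (1 − 1.0128833^−48) = $1,824.19.
Loan B: at 14.00% the monthly rate is 0.0116667, so the payment is 65,000 × 0.0116667 / (1 − 1.0116667^−84) = $1,218.10.
Over 36 months: Loan A costs 36 × $1,824.19 + $650.00 = $66,320.84; Loan B costs 36 × $1,218.10 = $43,851.60.
Loan B is cheaper by $66,320.84 − $43,851.60 = $22,469.24.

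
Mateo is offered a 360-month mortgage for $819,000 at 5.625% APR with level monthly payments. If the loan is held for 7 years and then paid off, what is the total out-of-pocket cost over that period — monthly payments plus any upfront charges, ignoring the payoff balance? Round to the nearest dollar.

$396,029

Monthly rate = 5.625%/12 = 0.0046875; payment = 819,000 × 0.0046875 / (1 − (1+0.0046875)^−360) = $4,714.63.
Total outlay = 84 × $4,714.63 = $396,028.92.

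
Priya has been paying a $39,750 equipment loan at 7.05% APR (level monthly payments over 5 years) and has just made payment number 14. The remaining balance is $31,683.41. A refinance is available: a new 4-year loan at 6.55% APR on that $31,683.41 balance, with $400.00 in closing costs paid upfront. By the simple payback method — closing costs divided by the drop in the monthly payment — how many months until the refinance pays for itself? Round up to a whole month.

12 months

Current payment = 39,750 × 7.05%/12 / (1 − (1+0.0058750)^−60) = $788.04.
Refinanced payment = 31,683.41 × 0.0054583 / (1 − (1+0.0054583)^−48) = $752.10.
Monthly savings = $788.04 − $752.10 = $35.94.
Break-even = $400.00 / $35.94 = 11.13 → 12 months.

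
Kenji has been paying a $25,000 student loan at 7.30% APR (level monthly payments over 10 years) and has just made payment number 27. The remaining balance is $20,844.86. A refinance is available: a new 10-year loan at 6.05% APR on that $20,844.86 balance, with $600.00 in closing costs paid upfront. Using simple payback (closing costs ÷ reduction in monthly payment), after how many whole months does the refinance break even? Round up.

10 months

Current payment = 25,000 × 7.3%/12 / (1 − (1+0.0060833)^−120) = $294.15.
Refinanced payment = 20,844.86 × 0.0050417 / (1 − (1+0.0050417)^−120) = $231.94.
Monthly savings = $294.15 − $231.94 = $62.21.
Break-even = $600.00 / $62.21 = 9.64 → 10 months.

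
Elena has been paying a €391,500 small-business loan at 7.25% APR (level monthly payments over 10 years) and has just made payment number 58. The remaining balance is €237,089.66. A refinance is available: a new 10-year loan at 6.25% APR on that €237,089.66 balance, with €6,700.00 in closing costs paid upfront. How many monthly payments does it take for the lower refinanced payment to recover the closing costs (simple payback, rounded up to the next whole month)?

4 months

Current payment = 391,500 × 7.25%/12 / (1 − (1+0.0060417)^−120) = €4,596.25.
Refinanced payment = 237,089.66 × 0.0052083 / (1 − (1+0.0052083)^−120) = €2,662.04.
Monthly savings = €4,596.25 − €2,662.04 = €1,934.21.
Break-even = €6,700.00 / €1,934.21 = 3.46 → 4 months.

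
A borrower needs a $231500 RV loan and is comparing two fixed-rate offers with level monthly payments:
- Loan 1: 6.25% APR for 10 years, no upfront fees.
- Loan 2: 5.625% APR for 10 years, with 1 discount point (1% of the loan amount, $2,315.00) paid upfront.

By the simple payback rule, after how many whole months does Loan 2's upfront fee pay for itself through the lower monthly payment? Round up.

Loan 1: at 6.25% the monthly rate is 0.0052083, so the payment is 231,500 × 0.0052083 / (1 − 1.0052083^−120) = $2,599.28.
Loan 2: at 5.625% the monthly rate is 0.0046875, so the payment is 231,500 × 0.0046875 / (1 − 1.0046875^−120) = $2,526.75.
Monthly savings = $2,599.28 − $2,526.75 = $72.53.
Break-even = $2,315.00 / $72.53 = 31.92 → 32 months.

32 months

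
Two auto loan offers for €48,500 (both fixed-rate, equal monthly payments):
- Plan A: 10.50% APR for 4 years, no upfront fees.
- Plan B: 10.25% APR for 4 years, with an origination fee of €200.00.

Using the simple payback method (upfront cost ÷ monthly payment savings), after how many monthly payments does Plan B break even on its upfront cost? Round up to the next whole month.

35 months

Plan A: monthly rate = 10.5%/12 = 0.0087500; payment = 48,500 × 0.0087500 / (1 − (1+0.0087500)^−48) = €1,241.76.
Plan B: monthly rate = 10.25%/12 = 0.0085417; payment = 48,500 × 0.0085417 / (1 − (1+0.0085417)^−48) = €1,235.92.
Monthly savings = €1,241.76 − €1,235.92 = €5.84.
Break-even = €200.00 / €5.84 = 34.25 → 35 months.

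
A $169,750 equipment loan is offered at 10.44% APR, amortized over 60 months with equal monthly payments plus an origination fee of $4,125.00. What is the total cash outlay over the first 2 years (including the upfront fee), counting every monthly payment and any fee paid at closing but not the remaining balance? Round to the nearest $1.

At 10.44% the monthly rate is 0.0087000, so the payment is 169,750 × 0.0087000 / (1 − 1.0087000^−60) = $3,643.55.
Total outlay = 24 × $3,643.55 + $4,125.00 = $91,570.20.

$91,570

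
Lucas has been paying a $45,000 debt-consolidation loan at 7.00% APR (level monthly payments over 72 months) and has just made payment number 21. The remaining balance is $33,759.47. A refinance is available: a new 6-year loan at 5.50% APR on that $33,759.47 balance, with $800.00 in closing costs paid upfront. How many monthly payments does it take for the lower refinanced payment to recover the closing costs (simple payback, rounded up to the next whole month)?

4 months

Current payment = 45,000 × 7%/12 / (1 − (1+0.0058333)^−72) = $767.21.
Refinanced payment = 33,759.47 × 0.0045833 / (1 − (1+0.0045833)^−72) = $551.56.
Monthly savings = $767.21 − $551.56 = $215.65.
Break-even = $800.00 / $215.65 = 3.71 → 4 months.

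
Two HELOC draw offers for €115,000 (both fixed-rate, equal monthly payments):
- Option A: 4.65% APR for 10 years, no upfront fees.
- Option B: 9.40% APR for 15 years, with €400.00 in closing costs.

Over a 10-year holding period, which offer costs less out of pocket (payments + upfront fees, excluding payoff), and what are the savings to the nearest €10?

Option B by €350

Option A: monthly rate = 4.65%/12 = 0.0038750; payment = 115,000 × 0.0038750 / (1 − (1+0.0038750)^−120) = €1,200.17.
Option B: at 9.40% the monthly rate is 0.0078333, so the payment is 115,000 × 0.0078333 / (1 − 1.0078333^−180) = €1,193.93.
Over 120 months: Option A costs 120 × €1,200.17 = €144,020.40; Option B costs 120 × €1,193.93 + €400.00 = €143,671.60.
Option B is cheaper by €144,020.40 − €143,671.60 = €348.80.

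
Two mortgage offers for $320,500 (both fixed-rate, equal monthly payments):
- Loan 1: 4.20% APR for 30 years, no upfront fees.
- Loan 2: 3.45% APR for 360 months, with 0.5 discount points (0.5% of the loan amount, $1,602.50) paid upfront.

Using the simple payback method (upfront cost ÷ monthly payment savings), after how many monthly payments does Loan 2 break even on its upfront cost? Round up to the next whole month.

Loan 1: monthly rate = 4.2%/12 = 0.0035000; payment = 320,500 × 0.0035000 / (1 − (1+0.0035000)^−360) = $1,567.30.
Loan 2: at 3.45% the monthly rate is 0.0028750, so the payment is 320,500 × 0.0028750 / (1 − 1.0028750^−360) = $1,430.26.
Monthly savings = $1,567.30 − $1,430.26 = $137.04.
Break-even = $1,602.50 / $137.04 = 11.69 → 12 months.

12 months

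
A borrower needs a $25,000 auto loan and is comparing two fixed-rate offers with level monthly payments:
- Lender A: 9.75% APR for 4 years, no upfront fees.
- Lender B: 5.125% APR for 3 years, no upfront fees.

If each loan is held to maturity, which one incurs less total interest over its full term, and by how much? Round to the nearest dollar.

Lender A: monthly rate = 9.75%/12 = 0.0081250; payment = 25,000 × 0.0081250 / (1 − (1+0.0081250)^−48) = $631.07.
Total interest on Lender A = 48 × $631.07 − $25,000 = $5,291.36.
Lender B: monthly rate = 5.125%/12 = 0.0042708; payment = 25,000 × 0.0042708 / (1 − (1+0.0042708)^−36) = $750.68.
Total interest on Lender B = 36 × $750.68 − $25,000 = $2,024.48.
Lender B is lower by $3,266.88.

Lender B by $3,267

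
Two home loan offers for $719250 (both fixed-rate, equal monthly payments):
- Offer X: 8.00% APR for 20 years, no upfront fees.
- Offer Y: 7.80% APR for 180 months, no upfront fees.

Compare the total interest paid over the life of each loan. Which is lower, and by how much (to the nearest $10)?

Offer X: at 8.00% the monthly rate is 0.0066667, so the payment is 719,250 × 0.0066667 / (1 − 1.0066667^−240) = $6,016.10.
Total interest on Offer X = 240 × $6,016.10 − $719,250 = $724,614.00.
Offer Y: at 7.80% the monthly rate is 0.0065000, so the payment is 719,250 × 0.0065000 / (1 − 1.0065000^−180) = $6,790.74.
Total interest on Offer Y = 180 × $6,790.74 − $719,250 = $503,083.20.
Offer Y is lower by $221,530.80.

Offer Y by $221,530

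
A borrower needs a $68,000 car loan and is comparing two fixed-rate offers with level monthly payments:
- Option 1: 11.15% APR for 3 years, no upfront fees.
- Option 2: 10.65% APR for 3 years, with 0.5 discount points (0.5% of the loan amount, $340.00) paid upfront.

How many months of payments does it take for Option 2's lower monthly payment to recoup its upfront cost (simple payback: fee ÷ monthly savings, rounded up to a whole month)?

Option 1: monthly rate = 11.15%/12 = 0.0092917; payment = 68,000 × 0.0092917 / (1 − (1+0.0092917)^−36) = $2,231.07.
Option 2: at 10.65% the monthly rate is 0.0088750, so the payment is 68,000 × 0.0088750 / (1 − 1.0088750^−36) = $2,214.98.
Monthly savings = $2,231.07 − $2,214.98 = $16.09.
Break-even = $340.00 / $16.09 = 21.13 → 22 months.

22 months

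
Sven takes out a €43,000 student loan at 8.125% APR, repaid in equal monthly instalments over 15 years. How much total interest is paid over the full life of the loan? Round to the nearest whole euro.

€31,527

At 8.125% the monthly rate is 0.0067708, so the payment is 43,000 × 0.0067708 / (1 − 1.0067708^−180) = €414.04.
Total paid = 180 × €414.04 = €74,527.20; interest = €74,527.20 − €43,000 = €31,527.20.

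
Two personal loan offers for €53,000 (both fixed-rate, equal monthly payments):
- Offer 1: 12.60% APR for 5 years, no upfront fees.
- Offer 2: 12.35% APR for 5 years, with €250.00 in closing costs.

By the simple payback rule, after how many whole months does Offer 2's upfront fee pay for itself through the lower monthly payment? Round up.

38 months

Offer 1: monthly rate = 12.6%/12 = 0.0105000; payment = 53,000 × 0.0105000 / (1 − (1+0.0105000)^−60) = €1,195.09.
Offer 2: at 12.35% the monthly rate is 0.0102917, so the payment is 53,000 × 0.0102917 / (1 − 1.0102917^−60) = €1,188.35.
Monthly savings = €1,195.09 − €1,188.35 = €6.74.
Break-even = €250.00 / €6.74 = 37.09 → 38 months.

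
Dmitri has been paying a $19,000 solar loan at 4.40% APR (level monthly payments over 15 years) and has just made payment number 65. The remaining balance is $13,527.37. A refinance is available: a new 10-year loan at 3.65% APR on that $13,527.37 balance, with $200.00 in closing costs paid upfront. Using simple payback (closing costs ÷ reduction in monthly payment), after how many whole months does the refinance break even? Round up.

21 months

Current payment = 19,000 × 4.4%/12 / (1 − (1+0.0036667)^−180) = $144.38.
Refinanced payment = 13,527.37 × 0.0030417 / (1 − (1+0.0030417)^−120) = $134.72.
Monthly savings = $144.38 − $134.72 = $9.66.
Break-even = $200.00 / $9.66 = 20.70 → 21 months.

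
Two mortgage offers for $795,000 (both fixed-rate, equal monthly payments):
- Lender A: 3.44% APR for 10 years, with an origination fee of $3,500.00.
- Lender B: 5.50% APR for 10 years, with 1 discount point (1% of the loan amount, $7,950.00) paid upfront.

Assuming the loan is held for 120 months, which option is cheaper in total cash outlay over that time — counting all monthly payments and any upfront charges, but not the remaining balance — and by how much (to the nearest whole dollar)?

Lender A by $99,099

Lender A: at 3.44% the monthly rate is 0.0028667, so the payment is 795,000 × 0.0028667 / (1 − 1.0028667^−120) = $7,839.10.
Lender B: monthly rate = 5.5%/12 = 0.0045833; payment = 795,000 × 0.0045833 / (1 − (1+0.0045833)^−120) = $8,627.84.
Over 120 months: Lender A costs 120 × $7,839.10 + $3,500.00 = $944,192.00; Lender B costs 120 × $8,627.84 + $7,950.00 = $1,043,290.80.
Lender A is cheaper by $1,043,290.80 − $944,192.00 = $99,098.80.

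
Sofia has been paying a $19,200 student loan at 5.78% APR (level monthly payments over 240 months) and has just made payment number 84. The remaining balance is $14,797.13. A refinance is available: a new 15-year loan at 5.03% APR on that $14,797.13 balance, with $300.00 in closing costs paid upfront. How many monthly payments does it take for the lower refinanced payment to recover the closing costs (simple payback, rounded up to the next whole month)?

17 months

Current payment = 19,200 × 5.78%/12 / (1 − (1+0.0048167)^−240) = $135.13.
Refinanced payment = 14,797.13 × 0.0041917 / (1 − (1+0.0041917)^−180) = $117.25.
Monthly savings = $135.13 − $117.25 = $17.88.
Break-even = $300.00 / $17.88 = 16.78 → 17 months.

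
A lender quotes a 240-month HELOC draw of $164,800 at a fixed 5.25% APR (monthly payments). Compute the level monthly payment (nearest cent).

At 5.25% the monthly rate is 0.0043750, so the payment is 164,800 × 0.0043750 / (1 − 1.0043750^−240) = $1,110.50.

$1,110.50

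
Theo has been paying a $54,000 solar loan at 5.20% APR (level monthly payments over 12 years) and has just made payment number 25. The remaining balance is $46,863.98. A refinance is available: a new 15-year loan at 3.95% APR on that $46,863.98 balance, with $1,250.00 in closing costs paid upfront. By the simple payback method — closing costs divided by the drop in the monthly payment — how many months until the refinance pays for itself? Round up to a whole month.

Current payment = 54,000 × 5.2%/12 / (1 − (1+0.0043333)^−144) = $504.88.
Refinanced payment = 46,863.98 × 0.0032917 / (1 − (1+0.0032917)^−180) = $345.47.
Monthly savings = $504.88 − $345.47 = $159.41.
Break-even = $1,250.00 / $159.41 = 7.84 → 8 months.

8 months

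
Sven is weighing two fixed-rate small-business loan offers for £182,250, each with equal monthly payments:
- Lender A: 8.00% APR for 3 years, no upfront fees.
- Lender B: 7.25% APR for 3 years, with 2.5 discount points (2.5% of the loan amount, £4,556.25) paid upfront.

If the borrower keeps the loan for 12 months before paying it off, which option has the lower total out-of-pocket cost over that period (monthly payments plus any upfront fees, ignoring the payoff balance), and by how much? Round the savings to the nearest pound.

Lender A by £3,802

Lender A: at 8.00% the monthly rate is 0.0066667, so the payment is 182,250 × 0.0066667 / (1 − 1.0066667^−36) = £5,711.05.
Lender B: monthly rate = 7.25%/12 = 0.0060417; payment = 182,250 × 0.0060417 / (1 − (1+0.0060417)^−36) = £5,648.21.
Over 12 months: Lender A costs 12 × £5,711.05 = £68,532.60; Lender B costs 12 × £5,648.21 + £4,556.25 = £72,334.77.
Lender A is cheaper by £72,334.77 − £68,532.60 = £3,802.17.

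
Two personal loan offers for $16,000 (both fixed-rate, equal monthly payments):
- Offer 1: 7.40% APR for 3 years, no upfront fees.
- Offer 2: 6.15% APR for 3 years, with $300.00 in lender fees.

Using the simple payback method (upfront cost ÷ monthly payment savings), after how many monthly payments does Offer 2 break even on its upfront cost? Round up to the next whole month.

Offer 1: monthly rate = 7.4%/12 = 0.0061667; payment = 16,000 × 0.0061667 / (1 − (1+0.0061667)^−36) = $496.96.
Offer 2: monthly rate = 6.15%/12 = 0.0051250; payment = 16,000 × 0.0051250 / (1 − (1+0.0051250)^−36) = $487.84.
Monthly savings = $496.96 − $487.84 = $9.12.
Break-even = $300.00 / $9.12 = 32.89 → 33 months.

33 months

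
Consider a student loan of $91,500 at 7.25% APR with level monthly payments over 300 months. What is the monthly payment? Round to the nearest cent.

$661.37

At 7.25% the monthly rate is 0.0060417, so the payment is 91,500 × 0.0060417 / (1 − 1.0060417^−300) = $661.37.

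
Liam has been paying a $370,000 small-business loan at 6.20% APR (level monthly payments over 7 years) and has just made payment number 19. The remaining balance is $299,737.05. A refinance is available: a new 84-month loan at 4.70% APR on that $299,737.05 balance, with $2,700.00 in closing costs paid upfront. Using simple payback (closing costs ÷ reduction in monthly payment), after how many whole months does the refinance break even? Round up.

Current payment = 370,000 × 6.2%/12 / (1 − (1+0.0051667)^−84) = $5,440.71.
Refinanced payment = 299,737.05 × 0.0039167 / (1 − (1+0.0039167)^−84) = $4,194.33.
Monthly savings = $5,440.71 − $4,194.33 = $1,246.38.
Break-even = $2,700.00 / $1,246.38 = 2.17 → 3 months.

3 months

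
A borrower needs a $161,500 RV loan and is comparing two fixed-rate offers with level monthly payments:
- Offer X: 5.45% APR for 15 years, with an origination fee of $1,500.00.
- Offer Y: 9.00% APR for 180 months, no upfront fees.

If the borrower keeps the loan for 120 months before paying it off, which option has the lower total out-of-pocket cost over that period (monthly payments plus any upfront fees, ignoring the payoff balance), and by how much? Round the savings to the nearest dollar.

Offer X by $37,228

Offer X: at 5.45% the monthly rate is 0.0045417, so the payment is 161,500 × 0.0045417 / (1 − 1.0045417^−180) = $1,315.31.
Offer Y: at 9.00% the monthly rate is 0.0075000, so the payment is 161,500 × 0.0075000 / (1 − 1.0075000^−180) = $1,638.04.
Over 120 months: Offer X costs 120 × $1,315.31 + $1,500.00 = $159,337.20; Offer Y costs 120 × $1,638.04 = $196,564.80.
Offer X is cheaper by $196,564.80 − $159,337.20 = $37,227.60.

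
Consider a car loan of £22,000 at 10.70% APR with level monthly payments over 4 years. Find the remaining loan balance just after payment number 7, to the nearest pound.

£19,345

With monthly rate i = 10.7%/12 = 0.0089167, the balance after k of n payments is P · [(1+i)^n − (1+i)^k] / [(1+i)^n − 1].
(1+0.0089167)^48 = 1.53127864 and (1+0.0089167)^7 = 1.06411135, so the balance is 22,000 × (1.53127864 − 1.06411135) / (1.53127864 − 1) = £19,345.18.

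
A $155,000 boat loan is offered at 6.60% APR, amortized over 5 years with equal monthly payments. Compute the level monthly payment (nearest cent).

$3,040.02

At 6.60% the monthly rate is 0.0055000, so the payment is 155,000 × 0.0055000 / (1 − 1.0055000^−60) = $3,040.02.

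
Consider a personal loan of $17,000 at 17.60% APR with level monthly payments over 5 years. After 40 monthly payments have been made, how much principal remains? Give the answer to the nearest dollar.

With monthly rate i = 17.6%/12 = 0.0146667, the balance after k of n payments is P · [(1+i)^n − (1+i)^k] / [(1+i)^n − 1].
(1+0.0146667)^60 = 2.39554097 and (1+0.0146667)^40 = 1.79034091, so the balance is 17,000 × (2.39554097 − 1.79034091) / (2.39554097 − 1) = $7,372.34.

$7,372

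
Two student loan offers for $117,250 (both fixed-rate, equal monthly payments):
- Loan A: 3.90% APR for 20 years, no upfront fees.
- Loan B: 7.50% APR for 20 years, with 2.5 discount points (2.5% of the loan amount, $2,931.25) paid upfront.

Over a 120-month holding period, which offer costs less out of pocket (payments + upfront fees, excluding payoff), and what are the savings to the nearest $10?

Loan A: at 3.90% the monthly rate is 0.0032500, so the payment is 117,250 × 0.0032500 / (1 − 1.0032500^−240) = $704.35.
Loan B: at 7.50% the monthly rate is 0.0062500, so the payment is 117,250 × 0.0062500 / (1 − 1.0062500^−240) = $944.56.
Over 120 months: Loan A costs 120 × $704.35 = $84,522.00; Loan B costs 120 × $944.56 + $2,931.25 = $116,278.45.
Loan A is cheaper by $116,278.45 − $84,522.00 = $31,756.45.

Loan A by $31,760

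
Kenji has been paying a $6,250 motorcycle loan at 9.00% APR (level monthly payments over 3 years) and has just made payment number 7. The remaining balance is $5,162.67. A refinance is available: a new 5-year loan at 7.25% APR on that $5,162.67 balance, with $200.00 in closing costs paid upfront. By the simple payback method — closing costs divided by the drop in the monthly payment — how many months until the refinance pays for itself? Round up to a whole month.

Current payment = 6,250 × 9%/12 / (1 − (1+0.0075000)^−36) = $198.75.
Refinanced payment = 5,162.67 × 0.0060417 / (1 − (1+0.0060417)^−60) = $102.84.
Monthly savings = $198.75 − $102.84 = $95.91.
Break-even = $200.00 / $95.91 = 2.09 → 3 months.

3 months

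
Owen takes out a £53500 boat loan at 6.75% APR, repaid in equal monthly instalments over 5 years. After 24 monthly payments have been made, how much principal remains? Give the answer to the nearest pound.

£34,232

With monthly rate i = 6.75%/12 = 0.0056250, the balance after k of n payments is P · [(1+i)^n − (1+i)^k] / [(1+i)^n − 1].
(1+0.0056250)^60 = 1.40011493 and (1+0.0056250)^24 = 1.14410392, so the balance is 53,500 × (1.40011493 − 1.14410392) / (1.40011493 − 1) = £34,231.64.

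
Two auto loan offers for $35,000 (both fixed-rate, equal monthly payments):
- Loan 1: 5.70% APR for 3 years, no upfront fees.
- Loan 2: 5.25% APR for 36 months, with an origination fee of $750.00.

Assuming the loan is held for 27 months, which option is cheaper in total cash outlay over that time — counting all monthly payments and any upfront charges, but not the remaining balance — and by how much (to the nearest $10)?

Loan 1: at 5.70% the monthly rate is 0.0047500, so the payment is 35,000 × 0.0047500 / (1 − 1.0047500^−36) = $1,060.02.
Loan 2: at 5.25% the monthly rate is 0.0043750, so the payment is 35,000 × 0.0043750 / (1 − 1.0043750^−36) = $1,052.91.
Over 27 months: Loan 1 costs 27 × $1,060.02 = $28,620.54; Loan 2 costs 27 × $1,052.91 + $750.00 = $29,178.57.
Loan 1 is cheaper by $29,178.57 − $28,620.54 = $558.03.

Loan 1 by $560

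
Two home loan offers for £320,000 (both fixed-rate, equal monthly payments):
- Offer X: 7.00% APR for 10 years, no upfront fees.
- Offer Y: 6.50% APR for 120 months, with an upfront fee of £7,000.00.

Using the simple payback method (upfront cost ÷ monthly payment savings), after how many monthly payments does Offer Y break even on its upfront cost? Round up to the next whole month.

Offer X: monthly rate = 7%/12 = 0.0058333; payment = 320,000 × 0.0058333 / (1 − (1+0.0058333)^−120) = £3,715.47.
Offer Y: monthly rate = 6.5%/12 = 0.0054167; payment = 320,000 × 0.0054167 / (1 − (1+0.0054167)^−120) = £3,633.54.
Monthly savings = £3,715.47 − £3,633.54 = £81.93.
Break-even = £7,000.00 / £81.93 = 85.44 → 86 months.

86 months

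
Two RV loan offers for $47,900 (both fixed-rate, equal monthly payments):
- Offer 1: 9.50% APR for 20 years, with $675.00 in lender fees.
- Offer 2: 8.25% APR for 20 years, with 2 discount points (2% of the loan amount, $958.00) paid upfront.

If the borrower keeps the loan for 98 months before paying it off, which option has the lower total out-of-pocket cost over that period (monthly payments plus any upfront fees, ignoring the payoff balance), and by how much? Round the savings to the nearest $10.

Offer 2 by $3,480

Offer 1: monthly rate = 9.5%/12 = 0.0079167; payment = 47,900 × 0.0079167 / (1 − (1+0.0079167)^−240) = $446.49.
Offer 2: at 8.25% the monthly rate is 0.0068750, so the payment is 47,900 × 0.0068750 / (1 − 1.0068750^−240) = $408.14.
Over 98 months: Offer 1 costs 98 × $446.49 + $675.00 = $44,431.02; Offer 2 costs 98 × $408.14 + $958.00 = $40,955.72.
Offer 2 is cheaper by $44,431.02 − $40,955.72 = $3,475.30.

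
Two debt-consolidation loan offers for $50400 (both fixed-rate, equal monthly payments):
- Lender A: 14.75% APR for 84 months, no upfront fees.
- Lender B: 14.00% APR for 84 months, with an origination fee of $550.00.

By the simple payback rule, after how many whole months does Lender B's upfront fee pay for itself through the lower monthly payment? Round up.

27 months

Lender A: monthly rate = 14.75%/12 = 0.0122917; payment = 50,400 × 0.0122917 / (1 − (1+0.0122917)^−84) = $965.50.
Lender B: monthly rate = 14%/12 = 0.0116667; payment = 50,400 × 0.0116667 / (1 − (1+0.0116667)^−84) = $944.50.
Monthly savings = $965.50 − $944.50 = $21.00.
Break-even = $550.00 / $21.00 = 26.19 → 27 months.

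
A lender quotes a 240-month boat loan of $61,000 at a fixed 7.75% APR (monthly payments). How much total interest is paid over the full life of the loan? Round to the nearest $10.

Monthly rate = 7.75%/12 = 0.0064583; payment = 61,000 × 0.0064583 / (1 − (1+0.0064583)^−240) = $500.78.
Total paid = 240 × $500.78 = $120,187.20; interest = $120,187.20 − $61,000 = $59,187.20.

$59,190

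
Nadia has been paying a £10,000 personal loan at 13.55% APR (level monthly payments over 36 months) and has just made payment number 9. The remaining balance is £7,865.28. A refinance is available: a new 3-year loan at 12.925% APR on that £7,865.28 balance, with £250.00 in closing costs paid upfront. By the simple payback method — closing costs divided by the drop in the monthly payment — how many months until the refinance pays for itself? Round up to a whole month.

4 months

Current payment = 10,000 × 13.55%/12 / (1 − (1+0.0112917)^−36) = £339.59.
Refinanced payment = 7,865.28 × 0.0107708 / (1 − (1+0.0107708)^−36) = £264.73.
Monthly savings = £339.59 − £264.73 = £74.86.
Break-even = £250.00 / £74.86 = 3.34 → 4 months.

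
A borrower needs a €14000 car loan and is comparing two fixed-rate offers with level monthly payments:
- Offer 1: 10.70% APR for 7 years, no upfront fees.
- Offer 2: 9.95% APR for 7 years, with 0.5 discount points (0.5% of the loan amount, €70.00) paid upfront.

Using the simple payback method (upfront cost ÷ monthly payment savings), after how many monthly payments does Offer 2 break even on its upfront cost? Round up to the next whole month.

Offer 1: monthly rate = 10.7%/12 = 0.0089167; payment = 14,000 × 0.0089167 / (1 − (1+0.0089167)^−84) = €237.51.
Offer 2: monthly rate = 9.95%/12 = 0.0082917; payment = 14,000 × 0.0082917 / (1 − (1+0.0082917)^−84) = €232.06.
Monthly savings = €237.51 − €232.06 = €5.45.
Break-even = €70.00 / €5.45 = 12.84 → 13 months.

13 months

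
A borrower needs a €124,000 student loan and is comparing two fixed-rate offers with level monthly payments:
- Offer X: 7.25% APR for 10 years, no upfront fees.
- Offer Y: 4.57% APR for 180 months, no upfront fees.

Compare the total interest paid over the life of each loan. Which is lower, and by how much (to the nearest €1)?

Offer X: at 7.25% the monthly rate is 0.0060417, so the payment is 124,000 × 0.0060417 / (1 − 1.0060417^−120) = €1,455.77.
Total interest on Offer X = 120 × €1,455.77 − €124,000 = €50,692.40.
Offer Y: at 4.57% the monthly rate is 0.0038083, so the payment is 124,000 × 0.0038083 / (1 − 1.0038083^−180) = €953.03.
Total interest on Offer Y = 180 × €953.03 − €124,000 = €47,545.40.
Offer Y is lower by €3,147.00.

Offer Y by €3,147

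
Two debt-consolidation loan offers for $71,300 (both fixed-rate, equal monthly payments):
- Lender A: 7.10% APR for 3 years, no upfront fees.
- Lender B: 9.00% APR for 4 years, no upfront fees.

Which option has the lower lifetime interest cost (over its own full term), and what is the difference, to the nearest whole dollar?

Lender A: monthly rate = 7.1%/12 = 0.0059167; payment = 71,300 × 0.0059167 / (1 − (1+0.0059167)^−36) = $2,204.80.
Total interest on Lender A = 36 × $2,204.80 − $71,300 = $8,072.80.
Lender B: at 9.00% the monthly rate is 0.0075000, so the payment is 71,300 × 0.0075000 / (1 − 1.0075000^−48) = $1,774.30.
Total interest on Lender B = 48 × $1,774.30 − $71,300 = $13,866.40.
Lender A is lower by $5,793.60.

Lender A by $5,794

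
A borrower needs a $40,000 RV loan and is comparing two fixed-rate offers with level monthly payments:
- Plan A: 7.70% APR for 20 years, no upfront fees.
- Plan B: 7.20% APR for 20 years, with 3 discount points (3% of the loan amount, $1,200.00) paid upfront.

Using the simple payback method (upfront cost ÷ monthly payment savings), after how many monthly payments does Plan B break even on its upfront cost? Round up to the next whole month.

Plan A: monthly rate = 7.7%/12 = 0.0064167; payment = 40,000 × 0.0064167 / (1 − (1+0.0064167)^−240) = $327.15.
Plan B: monthly rate = 7.2%/12 = 0.0060000; payment = 40,000 × 0.0060000 / (1 − (1+0.0060000)^−240) = $314.94.
Monthly savings = $327.15 − $314.94 = $12.21.
Break-even = $1,200.00 / $12.21 = 98.28 → 99 months.

99 months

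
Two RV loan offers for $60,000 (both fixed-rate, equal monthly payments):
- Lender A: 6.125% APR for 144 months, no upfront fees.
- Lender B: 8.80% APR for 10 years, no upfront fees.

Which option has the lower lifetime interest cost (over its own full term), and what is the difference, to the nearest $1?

Lender A: at 6.125% the monthly rate is 0.0051042, so the payment is 60,000 × 0.0051042 / (1 − 1.0051042^−144) = $589.40.
Total interest on Lender A = 144 × $589.40 − $60,000 = $24,873.60.
Lender B: monthly rate = 8.8%/12 = 0.0073333; payment = 60,000 × 0.0073333 / (1 − (1+0.0073333)^−120) = $753.58.
Total interest on Lender B = 120 × $753.58 − $60,000 = $30,429.60.
Lender A is lower by $5,556.00.

Lender A by $5,556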